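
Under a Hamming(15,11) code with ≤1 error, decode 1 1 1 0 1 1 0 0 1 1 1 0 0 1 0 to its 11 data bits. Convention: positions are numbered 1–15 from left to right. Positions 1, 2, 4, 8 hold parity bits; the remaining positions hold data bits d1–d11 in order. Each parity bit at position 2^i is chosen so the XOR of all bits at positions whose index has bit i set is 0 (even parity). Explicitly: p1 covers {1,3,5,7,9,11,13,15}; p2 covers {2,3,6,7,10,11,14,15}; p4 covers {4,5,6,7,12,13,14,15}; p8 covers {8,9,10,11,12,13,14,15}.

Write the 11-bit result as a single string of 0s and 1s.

10101110010

s1 (pos 1,3,5,7,9,11,13,15): 1⊕1⊕1⊕0⊕1⊕1⊕0⊕0 = 1
s2 (pos 2,3,6,7,10,11,14,15): 1⊕1⊕1⊕0⊕1⊕1⊕1⊕0 = 0
s4 (pos 4,5,6,7,12,13,14,15): 0⊕1⊕1⊕0⊕0⊕0⊕1⊕0 = 1
s8 (pos 8,9,10,11,12,13,14,15): 0⊕1⊕1⊕1⊕0⊕0⊕1⊕0 = 0
Syndrome s8…s1 = 0101 → error at position 5.
Flip position 5: 111011001110010 → 111001001110010
Read data bits from positions 3,5,6,7,9,10,11,12,13,14,15: 10101110010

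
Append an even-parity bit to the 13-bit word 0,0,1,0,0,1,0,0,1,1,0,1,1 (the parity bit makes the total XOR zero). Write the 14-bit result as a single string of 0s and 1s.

00100100110110

XOR of the 13 data bits: 0⊕0⊕1⊕0⊕0⊕1⊕0⊕0⊕1⊕1⊕0⊕1⊕1 = 0
Parity bit = 0 (so all 14 bits XOR to 0).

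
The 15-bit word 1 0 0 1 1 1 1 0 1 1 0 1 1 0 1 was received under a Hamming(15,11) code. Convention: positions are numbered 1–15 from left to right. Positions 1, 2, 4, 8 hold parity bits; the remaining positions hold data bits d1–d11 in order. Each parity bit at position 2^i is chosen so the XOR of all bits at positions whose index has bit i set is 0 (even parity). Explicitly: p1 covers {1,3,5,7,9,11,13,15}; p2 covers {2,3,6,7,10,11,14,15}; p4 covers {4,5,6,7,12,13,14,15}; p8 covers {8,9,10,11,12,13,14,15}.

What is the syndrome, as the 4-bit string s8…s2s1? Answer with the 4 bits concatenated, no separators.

s1 (pos 1,3,5,7,9,11,13,15): 1⊕0⊕1⊕1⊕1⊕0⊕1⊕1 = 0
s2 (pos 2,3,6,7,10,11,14,15): 0⊕0⊕1⊕1⊕1⊕0⊕0⊕1 = 0
s4 (pos 4,5,6,7,12,13,14,15): 1⊕1⊕1⊕1⊕1⊕1⊕0⊕1 = 1
s8 (pos 8,9,10,11,12,13,14,15): 0⊕1⊕1⊕0⊕1⊕1⊕0⊕1 = 1
Syndrome s8…s1 = 1100 → error at position 12.

1100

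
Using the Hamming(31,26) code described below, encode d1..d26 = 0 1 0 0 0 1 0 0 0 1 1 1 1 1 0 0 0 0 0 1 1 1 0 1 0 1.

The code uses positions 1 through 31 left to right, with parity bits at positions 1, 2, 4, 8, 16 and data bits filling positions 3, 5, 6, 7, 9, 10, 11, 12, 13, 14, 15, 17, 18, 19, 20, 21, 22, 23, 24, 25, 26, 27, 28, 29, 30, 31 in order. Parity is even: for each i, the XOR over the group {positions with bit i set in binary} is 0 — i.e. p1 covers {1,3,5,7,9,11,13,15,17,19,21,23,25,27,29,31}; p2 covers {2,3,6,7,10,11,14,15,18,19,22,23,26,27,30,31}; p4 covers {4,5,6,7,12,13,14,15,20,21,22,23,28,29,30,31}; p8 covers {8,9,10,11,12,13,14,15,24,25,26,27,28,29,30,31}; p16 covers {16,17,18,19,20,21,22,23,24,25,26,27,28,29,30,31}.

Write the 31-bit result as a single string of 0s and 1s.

0001100001000110111000001110101

Place data at non-parity positions: p1 p2 0 p4 1 0 0 p8 0 1 0 0 0 1 1 p16 1 1 1 0 0 0 0 0 1 1 1 0 1 0 1
p1 (pos 1,3,5,7,9,11,13,15,17,19,21,23,25,27,29,31): XOR of data positions = 0⊕1⊕0⊕0⊕0⊕0⊕1⊕1⊕1⊕0⊕0⊕1⊕1⊕1⊕1 = 0
p2 (pos 2,3,6,7,10,11,14,15,18,19,22,23,26,27,30,31): XOR of data positions = 0⊕0⊕0⊕1⊕0⊕1⊕1⊕1⊕1⊕0⊕0⊕1⊕1⊕0⊕1 = 0
p4 (pos 4,5,6,7,12,13,14,15,20,21,22,23,28,29,30,31): XOR of data positions = 1⊕0⊕0⊕0⊕0⊕1⊕1⊕0⊕0⊕0⊕0⊕0⊕1⊕0⊕1 = 1
p8 (pos 8,9,10,11,12,13,14,15,24,25,26,27,28,29,30,31): XOR of data positions = 0⊕1⊕0⊕0⊕0⊕1⊕1⊕0⊕1⊕1⊕1⊕0⊕1⊕0⊕1 = 0
p16 (pos 16,17,18,19,20,21,22,23,24,25,26,27,28,29,30,31): XOR of data positions = 1⊕1⊕1⊕0⊕0⊕0⊕0⊕0⊕1⊕1⊕1⊕0⊕1⊕0⊕1 = 0
Codeword: 0001100001000110111000001110101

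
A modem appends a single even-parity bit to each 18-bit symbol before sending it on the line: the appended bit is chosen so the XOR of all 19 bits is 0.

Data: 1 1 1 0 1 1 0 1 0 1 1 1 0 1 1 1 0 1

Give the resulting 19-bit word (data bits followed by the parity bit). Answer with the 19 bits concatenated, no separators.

XOR of the 18 data bits: 1⊕1⊕1⊕0⊕1⊕1⊕0⊕1⊕0⊕1⊕1⊕1⊕0⊕1⊕1⊕1⊕0⊕1 = 1
Parity bit = 1 (so all 19 bits XOR to 0).

1110110101110111011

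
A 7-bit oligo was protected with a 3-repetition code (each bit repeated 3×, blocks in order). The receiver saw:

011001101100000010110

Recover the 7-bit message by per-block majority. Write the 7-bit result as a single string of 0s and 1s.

Block 1 (011): 2 ones → 1
Block 2 (001): 1 one → 0
Block 3 (101): 2 ones → 1
Block 4 (100): 1 one → 0
Block 5 (000): 0 ones → 0
Block 6 (010): 1 one → 0
Block 7 (110): 2 ones → 1

1010001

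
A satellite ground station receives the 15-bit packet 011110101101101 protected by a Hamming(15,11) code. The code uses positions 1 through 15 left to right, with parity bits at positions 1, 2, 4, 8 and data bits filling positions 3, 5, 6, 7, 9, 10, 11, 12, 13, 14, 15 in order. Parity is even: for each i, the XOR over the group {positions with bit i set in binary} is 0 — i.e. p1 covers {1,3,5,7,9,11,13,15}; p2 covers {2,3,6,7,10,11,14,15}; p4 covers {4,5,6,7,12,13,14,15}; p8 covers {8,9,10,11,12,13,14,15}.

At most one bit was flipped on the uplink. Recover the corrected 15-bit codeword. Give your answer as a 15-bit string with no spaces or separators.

s1 (pos 1,3,5,7,9,11,13,15): 0⊕1⊕1⊕1⊕1⊕0⊕1⊕1 = 0
s2 (pos 2,3,6,7,10,11,14,15): 1⊕1⊕0⊕1⊕1⊕0⊕0⊕1 = 1
s4 (pos 4,5,6,7,12,13,14,15): 1⊕1⊕0⊕1⊕1⊕1⊕0⊕1 = 0
s8 (pos 8,9,10,11,12,13,14,15): 0⊕1⊕1⊕0⊕1⊕1⊕0⊕1 = 1
Syndrome s8…s1 = 1010 → error at position 10.
Flip position 10: 011110101101101 → 011110101001101

011110101001101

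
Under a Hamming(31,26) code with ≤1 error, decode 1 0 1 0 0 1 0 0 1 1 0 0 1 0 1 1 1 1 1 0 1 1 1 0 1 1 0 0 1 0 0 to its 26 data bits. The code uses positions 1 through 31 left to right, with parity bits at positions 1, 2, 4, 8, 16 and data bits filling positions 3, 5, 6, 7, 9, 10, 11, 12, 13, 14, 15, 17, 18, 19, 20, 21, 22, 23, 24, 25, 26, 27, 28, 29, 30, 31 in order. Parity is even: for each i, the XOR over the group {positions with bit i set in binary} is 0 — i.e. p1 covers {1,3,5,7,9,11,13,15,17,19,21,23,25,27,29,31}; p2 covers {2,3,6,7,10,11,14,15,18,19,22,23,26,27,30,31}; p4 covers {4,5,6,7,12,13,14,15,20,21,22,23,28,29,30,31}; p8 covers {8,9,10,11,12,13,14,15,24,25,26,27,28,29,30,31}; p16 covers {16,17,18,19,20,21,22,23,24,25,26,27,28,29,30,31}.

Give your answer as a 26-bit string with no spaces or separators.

10101100100111011101100100

s1 (pos 1,3,5,7,9,11,13,15,17,19,21,23,25,27,29,31): 1⊕1⊕0⊕0⊕1⊕0⊕1⊕1⊕1⊕1⊕1⊕1⊕1⊕0⊕1⊕0 = 1
s2 (pos 2,3,6,7,10,11,14,15,18,19,22,23,26,27,30,31): 0⊕1⊕1⊕0⊕1⊕0⊕0⊕1⊕1⊕1⊕1⊕1⊕1⊕0⊕0⊕0 = 1
s4 (pos 4,5,6,7,12,13,14,15,20,21,22,23,28,29,30,31): 0⊕0⊕1⊕0⊕0⊕1⊕0⊕1⊕0⊕1⊕1⊕1⊕0⊕1⊕0⊕0 = 1
s8 (pos 8,9,10,11,12,13,14,15,24,25,26,27,28,29,30,31): 0⊕1⊕1⊕0⊕0⊕1⊕0⊕1⊕0⊕1⊕1⊕0⊕0⊕1⊕0⊕0 = 1
s16 (pos 16,17,18,19,20,21,22,23,24,25,26,27,28,29,30,31): 1⊕1⊕1⊕1⊕0⊕1⊕1⊕1⊕0⊕1⊕1⊕0⊕0⊕1⊕0⊕0 = 0
Syndrome s16…s1 = 01111 → error at position 15.
Flip position 15: 1010010011001011111011101100100 → 1010010011001001111011101100100
Read data bits from positions 3,5,6,7,9,10,11,12,13,14,15,17,18,19,20,21,22,23,24,25,26,27,28,29,30,31: 10101100100111011101100100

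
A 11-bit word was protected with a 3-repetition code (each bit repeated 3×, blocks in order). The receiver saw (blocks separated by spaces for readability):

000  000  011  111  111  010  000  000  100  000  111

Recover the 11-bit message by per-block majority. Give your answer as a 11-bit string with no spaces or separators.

Block 1 (000): 0 ones → 0
Block 2 (000): 0 ones → 0
Block 3 (011): 2 ones → 1
Block 4 (111): 3 ones → 1
Block 5 (111): 3 ones → 1
Block 6 (010): 1 one → 0
Block 7 (000): 0 ones → 0
Block 8 (000): 0 ones → 0
Block 9 (100): 1 one → 0
Block 10 (000): 0 ones → 0
Block 11 (111): 3 ones → 1

00111000001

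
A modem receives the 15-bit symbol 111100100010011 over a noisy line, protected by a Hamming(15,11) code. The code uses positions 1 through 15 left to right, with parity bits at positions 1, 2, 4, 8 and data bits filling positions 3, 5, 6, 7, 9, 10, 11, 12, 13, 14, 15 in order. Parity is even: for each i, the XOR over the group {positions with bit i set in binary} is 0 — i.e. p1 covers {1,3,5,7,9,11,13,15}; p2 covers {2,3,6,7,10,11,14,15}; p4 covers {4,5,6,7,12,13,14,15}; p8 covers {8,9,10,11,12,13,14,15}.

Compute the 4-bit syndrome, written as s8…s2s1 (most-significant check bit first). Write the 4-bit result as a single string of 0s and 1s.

1001

s1 (pos 1,3,5,7,9,11,13,15): 1⊕1⊕0⊕1⊕0⊕1⊕0⊕1 = 1
s2 (pos 2,3,6,7,10,11,14,15): 1⊕1⊕0⊕1⊕0⊕1⊕1⊕1 = 0
s4 (pos 4,5,6,7,12,13,14,15): 1⊕0⊕0⊕1⊕0⊕0⊕1⊕1 = 0
s8 (pos 8,9,10,11,12,13,14,15): 0⊕0⊕0⊕1⊕0⊕0⊕1⊕1 = 1
Syndrome s8…s1 = 1001 → error at position 9.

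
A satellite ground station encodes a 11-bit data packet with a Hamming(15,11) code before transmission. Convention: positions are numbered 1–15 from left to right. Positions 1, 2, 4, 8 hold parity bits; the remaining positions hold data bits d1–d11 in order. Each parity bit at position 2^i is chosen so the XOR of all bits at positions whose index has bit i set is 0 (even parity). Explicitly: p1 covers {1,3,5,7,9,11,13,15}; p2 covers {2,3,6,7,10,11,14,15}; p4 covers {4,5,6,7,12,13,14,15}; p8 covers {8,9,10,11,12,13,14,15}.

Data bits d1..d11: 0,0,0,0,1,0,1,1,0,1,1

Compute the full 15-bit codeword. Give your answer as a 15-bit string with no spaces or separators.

110100011011011

Place data at non-parity positions: p1 p2 0 p4 0 0 0 p8 1 0 1 1 0 1 1
p1 (pos 1,3,5,7,9,11,13,15): XOR of data positions = 0⊕0⊕0⊕1⊕1⊕0⊕1 = 1
p2 (pos 2,3,6,7,10,11,14,15): XOR of data positions = 0⊕0⊕0⊕0⊕1⊕1⊕1 = 1
p4 (pos 4,5,6,7,12,13,14,15): XOR of data positions = 0⊕0⊕0⊕1⊕0⊕1⊕1 = 1
p8 (pos 8,9,10,11,12,13,14,15): XOR of data positions = 1⊕0⊕1⊕1⊕0⊕1⊕1 = 1
Codeword: 110100011011011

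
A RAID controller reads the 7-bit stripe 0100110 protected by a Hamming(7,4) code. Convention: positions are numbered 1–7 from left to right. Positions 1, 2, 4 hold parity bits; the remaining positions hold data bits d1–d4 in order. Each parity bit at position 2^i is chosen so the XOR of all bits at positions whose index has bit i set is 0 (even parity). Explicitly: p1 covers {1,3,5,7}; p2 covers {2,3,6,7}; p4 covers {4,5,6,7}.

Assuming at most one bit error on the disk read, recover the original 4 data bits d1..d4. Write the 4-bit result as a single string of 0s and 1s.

0110

s1 (pos 1,3,5,7): 0⊕0⊕1⊕0 = 1
s2 (pos 2,3,6,7): 1⊕0⊕1⊕0 = 0
s4 (pos 4,5,6,7): 0⊕1⊕1⊕0 = 0
Syndrome s4…s1 = 001 → error at position 1.
Flip position 1: 0100110 → 1100110
Read data bits from positions 3,5,6,7: 0110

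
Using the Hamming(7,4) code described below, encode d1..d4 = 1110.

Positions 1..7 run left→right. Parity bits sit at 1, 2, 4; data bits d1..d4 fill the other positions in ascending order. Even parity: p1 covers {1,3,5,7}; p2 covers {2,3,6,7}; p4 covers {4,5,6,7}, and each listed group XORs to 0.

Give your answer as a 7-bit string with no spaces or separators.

0010110

Place data at non-parity positions: p1 p2 1 p4 1 1 0
p1 (pos 1,3,5,7): XOR of data positions = 1⊕1⊕0 = 0
p2 (pos 2,3,6,7): XOR of data positions = 1⊕1⊕0 = 0
p4 (pos 4,5,6,7): XOR of data positions = 1⊕1⊕0 = 0
Codeword: 0010110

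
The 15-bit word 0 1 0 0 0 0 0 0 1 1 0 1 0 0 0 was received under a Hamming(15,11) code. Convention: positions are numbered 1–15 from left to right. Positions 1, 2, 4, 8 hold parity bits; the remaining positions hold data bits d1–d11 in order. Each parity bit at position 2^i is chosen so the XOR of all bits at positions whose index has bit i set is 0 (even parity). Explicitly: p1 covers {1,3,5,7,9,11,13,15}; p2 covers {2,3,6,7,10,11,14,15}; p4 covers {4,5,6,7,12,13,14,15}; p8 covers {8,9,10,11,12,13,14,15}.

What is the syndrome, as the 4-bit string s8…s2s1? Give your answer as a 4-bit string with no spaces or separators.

1101

s1 (pos 1,3,5,7,9,11,13,15): 0⊕0⊕0⊕0⊕1⊕0⊕0⊕0 = 1
s2 (pos 2,3,6,7,10,11,14,15): 1⊕0⊕0⊕0⊕1⊕0⊕0⊕0 = 0
s4 (pos 4,5,6,7,12,13,14,15): 0⊕0⊕0⊕0⊕1⊕0⊕0⊕0 = 1
s8 (pos 8,9,10,11,12,13,14,15): 0⊕1⊕1⊕0⊕1⊕0⊕0⊕0 = 1
Syndrome s8…s1 = 1101 → error at position 13.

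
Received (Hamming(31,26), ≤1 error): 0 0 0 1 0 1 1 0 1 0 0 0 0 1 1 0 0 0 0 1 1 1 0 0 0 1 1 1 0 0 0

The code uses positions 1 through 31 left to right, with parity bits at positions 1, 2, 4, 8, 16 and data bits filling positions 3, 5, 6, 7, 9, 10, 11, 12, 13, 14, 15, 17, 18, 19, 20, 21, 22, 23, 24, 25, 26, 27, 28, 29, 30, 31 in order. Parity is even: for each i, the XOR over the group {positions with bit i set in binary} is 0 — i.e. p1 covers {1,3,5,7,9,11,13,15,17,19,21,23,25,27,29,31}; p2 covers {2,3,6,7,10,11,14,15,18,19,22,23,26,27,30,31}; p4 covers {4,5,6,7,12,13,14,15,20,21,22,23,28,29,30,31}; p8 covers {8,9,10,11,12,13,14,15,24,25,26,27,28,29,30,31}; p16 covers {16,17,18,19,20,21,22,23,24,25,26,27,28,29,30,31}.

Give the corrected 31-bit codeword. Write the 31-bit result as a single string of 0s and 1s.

s1 (pos 1,3,5,7,9,11,13,15,17,19,21,23,25,27,29,31): 0⊕0⊕0⊕1⊕1⊕0⊕0⊕1⊕0⊕0⊕1⊕0⊕0⊕1⊕0⊕0 = 1
s2 (pos 2,3,6,7,10,11,14,15,18,19,22,23,26,27,30,31): 0⊕0⊕1⊕1⊕0⊕0⊕1⊕1⊕0⊕0⊕1⊕0⊕1⊕1⊕0⊕0 = 1
s4 (pos 4,5,6,7,12,13,14,15,20,21,22,23,28,29,30,31): 1⊕0⊕1⊕1⊕0⊕0⊕1⊕1⊕1⊕1⊕1⊕0⊕1⊕0⊕0⊕0 = 1
s8 (pos 8,9,10,11,12,13,14,15,24,25,26,27,28,29,30,31): 0⊕1⊕0⊕0⊕0⊕0⊕1⊕1⊕0⊕0⊕1⊕1⊕1⊕0⊕0⊕0 = 0
s16 (pos 16,17,18,19,20,21,22,23,24,25,26,27,28,29,30,31): 0⊕0⊕0⊕0⊕1⊕1⊕1⊕0⊕0⊕0⊕1⊕1⊕1⊕0⊕0⊕0 = 0
Syndrome s16…s1 = 00111 → error at position 7.
Flip position 7: 0001011010000110000111000111000 → 0001010010000110000111000111000

0001010010000110000111000111000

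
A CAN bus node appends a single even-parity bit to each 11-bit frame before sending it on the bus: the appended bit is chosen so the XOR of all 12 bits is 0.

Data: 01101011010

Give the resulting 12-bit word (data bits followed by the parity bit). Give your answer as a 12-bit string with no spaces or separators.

XOR of the 11 data bits: 0⊕1⊕1⊕0⊕1⊕0⊕1⊕1⊕0⊕1⊕0 = 0
Parity bit = 0 (so all 12 bits XOR to 0).

011010110100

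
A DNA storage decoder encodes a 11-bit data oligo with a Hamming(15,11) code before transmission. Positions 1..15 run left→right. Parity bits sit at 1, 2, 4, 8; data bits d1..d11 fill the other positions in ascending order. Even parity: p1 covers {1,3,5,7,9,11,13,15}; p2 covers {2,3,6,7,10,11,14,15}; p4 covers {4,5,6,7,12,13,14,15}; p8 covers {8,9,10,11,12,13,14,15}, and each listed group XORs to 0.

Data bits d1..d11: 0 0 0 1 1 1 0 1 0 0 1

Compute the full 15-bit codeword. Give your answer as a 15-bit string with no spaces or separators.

Place data at non-parity positions: p1 p2 0 p4 0 0 1 p8 1 1 0 1 0 0 1
p1 (pos 1,3,5,7,9,11,13,15): XOR of data positions = 0⊕0⊕1⊕1⊕0⊕0⊕1 = 1
p2 (pos 2,3,6,7,10,11,14,15): XOR of data positions = 0⊕0⊕1⊕1⊕0⊕0⊕1 = 1
p4 (pos 4,5,6,7,12,13,14,15): XOR of data positions = 0⊕0⊕1⊕1⊕0⊕0⊕1 = 1
p8 (pos 8,9,10,11,12,13,14,15): XOR of data positions = 1⊕1⊕0⊕1⊕0⊕0⊕1 = 0
Codeword: 110100101101001

110100101101001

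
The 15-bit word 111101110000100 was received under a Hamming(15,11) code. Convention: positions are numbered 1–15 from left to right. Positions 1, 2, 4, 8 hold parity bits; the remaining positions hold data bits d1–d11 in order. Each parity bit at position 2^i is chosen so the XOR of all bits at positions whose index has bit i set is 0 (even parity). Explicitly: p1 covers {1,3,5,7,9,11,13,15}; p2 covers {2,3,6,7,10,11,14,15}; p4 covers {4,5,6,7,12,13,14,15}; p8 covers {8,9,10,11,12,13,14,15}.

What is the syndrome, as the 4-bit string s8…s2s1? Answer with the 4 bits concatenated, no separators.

s1 (pos 1,3,5,7,9,11,13,15): 1⊕1⊕0⊕1⊕0⊕0⊕1⊕0 = 0
s2 (pos 2,3,6,7,10,11,14,15): 1⊕1⊕1⊕1⊕0⊕0⊕0⊕0 = 0
s4 (pos 4,5,6,7,12,13,14,15): 1⊕0⊕1⊕1⊕0⊕1⊕0⊕0 = 0
s8 (pos 8,9,10,11,12,13,14,15): 1⊕0⊕0⊕0⊕0⊕1⊕0⊕0 = 0
Syndrome s8…s1 = 0000 → no error.

0000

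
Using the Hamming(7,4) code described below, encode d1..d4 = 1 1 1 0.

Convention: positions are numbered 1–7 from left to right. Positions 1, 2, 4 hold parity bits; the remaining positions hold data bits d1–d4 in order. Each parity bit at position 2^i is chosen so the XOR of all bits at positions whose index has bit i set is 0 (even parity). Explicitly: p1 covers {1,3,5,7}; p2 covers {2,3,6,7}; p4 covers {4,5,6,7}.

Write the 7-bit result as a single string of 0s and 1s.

Place data at non-parity positions: p1 p2 1 p4 1 1 0
p1 (pos 1,3,5,7): XOR of data positions = 1⊕1⊕0 = 0
p2 (pos 2,3,6,7): XOR of data positions = 1⊕1⊕0 = 0
p4 (pos 4,5,6,7): XOR of data positions = 1⊕1⊕0 = 0
Codeword: 0010110

0010110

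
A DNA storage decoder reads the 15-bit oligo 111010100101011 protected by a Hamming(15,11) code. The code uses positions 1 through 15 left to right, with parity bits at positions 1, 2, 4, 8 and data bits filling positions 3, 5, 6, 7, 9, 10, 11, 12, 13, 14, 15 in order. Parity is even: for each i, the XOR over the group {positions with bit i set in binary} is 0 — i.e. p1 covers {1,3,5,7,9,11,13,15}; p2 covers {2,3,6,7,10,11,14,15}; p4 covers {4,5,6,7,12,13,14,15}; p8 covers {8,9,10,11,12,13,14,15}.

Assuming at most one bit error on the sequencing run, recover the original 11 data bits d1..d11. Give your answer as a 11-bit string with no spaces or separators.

s1 (pos 1,3,5,7,9,11,13,15): 1⊕1⊕1⊕1⊕0⊕0⊕0⊕1 = 1
s2 (pos 2,3,6,7,10,11,14,15): 1⊕1⊕0⊕1⊕1⊕0⊕1⊕1 = 0
s4 (pos 4,5,6,7,12,13,14,15): 0⊕1⊕0⊕1⊕1⊕0⊕1⊕1 = 1
s8 (pos 8,9,10,11,12,13,14,15): 0⊕0⊕1⊕0⊕1⊕0⊕1⊕1 = 0
Syndrome s8…s1 = 0101 → error at position 5.
Flip position 5: 111010100101011 → 111000100101011
Read data bits from positions 3,5,6,7,9,10,11,12,13,14,15: 10010101011

10010101011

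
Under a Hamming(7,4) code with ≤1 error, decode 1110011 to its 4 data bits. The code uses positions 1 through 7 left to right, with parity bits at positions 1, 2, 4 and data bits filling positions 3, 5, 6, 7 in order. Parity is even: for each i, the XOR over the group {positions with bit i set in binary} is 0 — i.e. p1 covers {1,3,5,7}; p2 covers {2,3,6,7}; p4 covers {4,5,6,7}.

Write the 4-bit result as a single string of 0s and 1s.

s1 (pos 1,3,5,7): 1⊕1⊕0⊕1 = 1
s2 (pos 2,3,6,7): 1⊕1⊕1⊕1 = 0
s4 (pos 4,5,6,7): 0⊕0⊕1⊕1 = 0
Syndrome s4…s1 = 001 → error at position 1.
Flip position 1: 1110011 → 0110011
Read data bits from positions 3,5,6,7: 1011

1011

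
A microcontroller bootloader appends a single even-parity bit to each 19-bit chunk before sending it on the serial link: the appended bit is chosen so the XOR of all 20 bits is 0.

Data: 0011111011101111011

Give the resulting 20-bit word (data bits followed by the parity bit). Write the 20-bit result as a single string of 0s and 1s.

XOR of the 19 data bits: 0⊕0⊕1⊕1⊕1⊕1⊕1⊕0⊕1⊕1⊕1⊕0⊕1⊕1⊕1⊕1⊕0⊕1⊕1 = 0
Parity bit = 0 (so all 20 bits XOR to 0).

00111110111011110110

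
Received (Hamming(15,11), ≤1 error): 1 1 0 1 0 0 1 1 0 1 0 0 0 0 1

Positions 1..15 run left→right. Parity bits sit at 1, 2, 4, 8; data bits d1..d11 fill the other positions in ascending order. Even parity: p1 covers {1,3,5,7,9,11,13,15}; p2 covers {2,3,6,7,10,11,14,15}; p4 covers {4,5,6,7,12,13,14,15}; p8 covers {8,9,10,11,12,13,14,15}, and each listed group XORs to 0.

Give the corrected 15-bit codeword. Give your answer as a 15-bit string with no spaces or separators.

s1 (pos 1,3,5,7,9,11,13,15): 1⊕0⊕0⊕1⊕0⊕0⊕0⊕1 = 1
s2 (pos 2,3,6,7,10,11,14,15): 1⊕0⊕0⊕1⊕1⊕0⊕0⊕1 = 0
s4 (pos 4,5,6,7,12,13,14,15): 1⊕0⊕0⊕1⊕0⊕0⊕0⊕1 = 1
s8 (pos 8,9,10,11,12,13,14,15): 1⊕0⊕1⊕0⊕0⊕0⊕0⊕1 = 1
Syndrome s8…s1 = 1101 → error at position 13.
Flip position 13: 110100110100001 → 110100110100101

110100110100101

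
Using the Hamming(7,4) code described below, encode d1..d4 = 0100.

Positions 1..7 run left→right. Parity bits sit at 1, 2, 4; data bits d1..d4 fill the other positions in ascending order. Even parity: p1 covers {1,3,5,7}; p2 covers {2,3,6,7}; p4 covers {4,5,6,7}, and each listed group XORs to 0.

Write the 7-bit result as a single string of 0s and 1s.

Place data at non-parity positions: p1 p2 0 p4 1 0 0
p1 (pos 1,3,5,7): XOR of data positions = 0⊕1⊕0 = 1
p2 (pos 2,3,6,7): XOR of data positions = 0⊕0⊕0 = 0
p4 (pos 4,5,6,7): XOR of data positions = 1⊕0⊕0 = 1
Codeword: 1001100

1001100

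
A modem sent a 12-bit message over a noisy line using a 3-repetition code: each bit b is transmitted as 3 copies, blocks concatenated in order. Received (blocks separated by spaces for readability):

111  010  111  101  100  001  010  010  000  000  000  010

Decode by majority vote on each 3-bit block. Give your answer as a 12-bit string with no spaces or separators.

Block 1 (111): 3 ones → 1
Block 2 (010): 1 one → 0
Block 3 (111): 3 ones → 1
Block 4 (101): 2 ones → 1
Block 5 (100): 1 one → 0
Block 6 (001): 1 one → 0
Block 7 (010): 1 one → 0
Block 8 (010): 1 one → 0
Block 9 (000): 0 ones → 0
Block 10 (000): 0 ones → 0
Block 11 (000): 0 ones → 0
Block 12 (010): 1 one → 0

101100000000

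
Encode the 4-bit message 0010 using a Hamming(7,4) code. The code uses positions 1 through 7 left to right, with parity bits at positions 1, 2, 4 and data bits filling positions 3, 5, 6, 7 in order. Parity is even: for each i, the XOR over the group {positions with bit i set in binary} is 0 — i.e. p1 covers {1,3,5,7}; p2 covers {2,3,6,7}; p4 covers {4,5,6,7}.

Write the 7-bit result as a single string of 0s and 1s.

0101010

Place data at non-parity positions: p1 p2 0 p4 0 1 0
p1 (pos 1,3,5,7): XOR of data positions = 0⊕0⊕0 = 0
p2 (pos 2,3,6,7): XOR of data positions = 0⊕1⊕0 = 1
p4 (pos 4,5,6,7): XOR of data positions = 0⊕1⊕0 = 1
Codeword: 0101010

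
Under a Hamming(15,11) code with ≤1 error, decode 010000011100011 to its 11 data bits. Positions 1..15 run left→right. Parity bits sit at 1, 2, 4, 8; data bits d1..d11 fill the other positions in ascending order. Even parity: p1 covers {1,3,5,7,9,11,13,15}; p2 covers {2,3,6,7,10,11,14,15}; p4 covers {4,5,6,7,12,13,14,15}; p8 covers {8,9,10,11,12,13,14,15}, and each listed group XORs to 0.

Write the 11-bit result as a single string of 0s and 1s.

00001100011

s1 (pos 1,3,5,7,9,11,13,15): 0⊕0⊕0⊕0⊕1⊕0⊕0⊕1 = 0
s2 (pos 2,3,6,7,10,11,14,15): 1⊕0⊕0⊕0⊕1⊕0⊕1⊕1 = 0
s4 (pos 4,5,6,7,12,13,14,15): 0⊕0⊕0⊕0⊕0⊕0⊕1⊕1 = 0
s8 (pos 8,9,10,11,12,13,14,15): 1⊕1⊕1⊕0⊕0⊕0⊕1⊕1 = 1
Syndrome s8…s1 = 1000 → error at position 8.
Flip position 8: 010000011100011 → 010000001100011
Read data bits from positions 3,5,6,7,9,10,11,12,13,14,15: 00001100011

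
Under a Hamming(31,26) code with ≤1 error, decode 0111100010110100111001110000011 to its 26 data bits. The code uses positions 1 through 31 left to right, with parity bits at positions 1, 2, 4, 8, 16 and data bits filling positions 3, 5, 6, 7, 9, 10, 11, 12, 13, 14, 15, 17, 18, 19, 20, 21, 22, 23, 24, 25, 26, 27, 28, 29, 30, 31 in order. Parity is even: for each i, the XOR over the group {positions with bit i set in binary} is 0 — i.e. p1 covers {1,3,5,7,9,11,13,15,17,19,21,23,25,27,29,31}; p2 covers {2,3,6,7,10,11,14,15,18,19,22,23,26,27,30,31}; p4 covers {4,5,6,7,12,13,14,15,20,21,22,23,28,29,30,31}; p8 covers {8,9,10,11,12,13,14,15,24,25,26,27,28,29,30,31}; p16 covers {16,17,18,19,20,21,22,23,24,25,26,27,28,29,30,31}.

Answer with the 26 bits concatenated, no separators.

s1 (pos 1,3,5,7,9,11,13,15,17,19,21,23,25,27,29,31): 0⊕1⊕1⊕0⊕1⊕1⊕0⊕0⊕1⊕1⊕0⊕1⊕0⊕0⊕0⊕1 = 0
s2 (pos 2,3,6,7,10,11,14,15,18,19,22,23,26,27,30,31): 1⊕1⊕0⊕0⊕0⊕1⊕1⊕0⊕1⊕1⊕1⊕1⊕0⊕0⊕1⊕1 = 0
s4 (pos 4,5,6,7,12,13,14,15,20,21,22,23,28,29,30,31): 1⊕1⊕0⊕0⊕1⊕0⊕1⊕0⊕0⊕0⊕1⊕1⊕0⊕0⊕1⊕1 = 0
s8 (pos 8,9,10,11,12,13,14,15,24,25,26,27,28,29,30,31): 0⊕1⊕0⊕1⊕1⊕0⊕1⊕0⊕1⊕0⊕0⊕0⊕0⊕0⊕1⊕1 = 1
s16 (pos 16,17,18,19,20,21,22,23,24,25,26,27,28,29,30,31): 0⊕1⊕1⊕1⊕0⊕0⊕1⊕1⊕1⊕0⊕0⊕0⊕0⊕0⊕1⊕1 = 0
Syndrome s16…s1 = 01000 → error at position 8.
Flip position 8: 0111100010110100111001110000011 → 0111100110110100111001110000011
Read data bits from positions 3,5,6,7,9,10,11,12,13,14,15,17,18,19,20,21,22,23,24,25,26,27,28,29,30,31: 11001011010111001110000011

11001011010111001110000011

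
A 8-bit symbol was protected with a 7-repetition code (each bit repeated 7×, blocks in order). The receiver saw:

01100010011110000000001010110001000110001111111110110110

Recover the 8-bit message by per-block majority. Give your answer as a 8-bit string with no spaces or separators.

01010111

Block 1 (0110001): 3 ones → 0
Block 2 (0011110): 4 ones → 1
Block 3 (0000000): 0 ones → 0
Block 4 (0101011): 4 ones → 1
Block 5 (0001000): 1 one → 0
Block 6 (1100011): 4 ones → 1
Block 7 (1111111): 7 ones → 1
Block 8 (0110110): 4 ones → 1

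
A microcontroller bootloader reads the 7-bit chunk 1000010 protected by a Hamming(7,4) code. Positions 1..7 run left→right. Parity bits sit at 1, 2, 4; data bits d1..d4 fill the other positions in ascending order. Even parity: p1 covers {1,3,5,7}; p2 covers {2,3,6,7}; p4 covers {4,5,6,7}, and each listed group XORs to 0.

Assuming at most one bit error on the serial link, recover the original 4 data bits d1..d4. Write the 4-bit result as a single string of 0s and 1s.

s1 (pos 1,3,5,7): 1⊕0⊕0⊕0 = 1
s2 (pos 2,3,6,7): 0⊕0⊕1⊕0 = 1
s4 (pos 4,5,6,7): 0⊕0⊕1⊕0 = 1
Syndrome s4…s1 = 111 → error at position 7.
Flip position 7: 1000010 → 1000011
Read data bits from positions 3,5,6,7: 0011

0011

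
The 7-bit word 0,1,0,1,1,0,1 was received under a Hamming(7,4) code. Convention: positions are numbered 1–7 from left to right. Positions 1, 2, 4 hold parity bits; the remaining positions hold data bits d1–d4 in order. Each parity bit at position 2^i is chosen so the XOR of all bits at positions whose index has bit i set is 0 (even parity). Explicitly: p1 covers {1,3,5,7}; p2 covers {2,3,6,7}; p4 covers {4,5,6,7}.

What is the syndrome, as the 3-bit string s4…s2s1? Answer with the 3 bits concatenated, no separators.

s1 (pos 1,3,5,7): 0⊕0⊕1⊕1 = 0
s2 (pos 2,3,6,7): 1⊕0⊕0⊕1 = 0
s4 (pos 4,5,6,7): 1⊕1⊕0⊕1 = 1
Syndrome s4…s1 = 100 → error at position 4.

100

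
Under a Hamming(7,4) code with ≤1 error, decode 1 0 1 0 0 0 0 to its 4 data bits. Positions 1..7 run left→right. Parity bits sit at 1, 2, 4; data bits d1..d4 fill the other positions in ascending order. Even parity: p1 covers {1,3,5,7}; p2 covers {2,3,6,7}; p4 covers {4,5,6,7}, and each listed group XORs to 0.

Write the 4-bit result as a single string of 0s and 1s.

1000

s1 (pos 1,3,5,7): 1⊕1⊕0⊕0 = 0
s2 (pos 2,3,6,7): 0⊕1⊕0⊕0 = 1
s4 (pos 4,5,6,7): 0⊕0⊕0⊕0 = 0
Syndrome s4…s1 = 010 → error at position 2.
Flip position 2: 1010000 → 1110000
Read data bits from positions 3,5,6,7: 1000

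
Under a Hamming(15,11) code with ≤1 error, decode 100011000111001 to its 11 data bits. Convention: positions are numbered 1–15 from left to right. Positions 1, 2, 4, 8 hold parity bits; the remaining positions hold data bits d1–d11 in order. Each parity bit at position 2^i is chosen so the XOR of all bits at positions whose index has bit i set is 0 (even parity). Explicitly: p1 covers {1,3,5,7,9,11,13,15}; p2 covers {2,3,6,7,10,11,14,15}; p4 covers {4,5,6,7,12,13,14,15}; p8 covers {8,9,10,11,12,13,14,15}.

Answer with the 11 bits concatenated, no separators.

s1 (pos 1,3,5,7,9,11,13,15): 1⊕0⊕1⊕0⊕0⊕1⊕0⊕1 = 0
s2 (pos 2,3,6,7,10,11,14,15): 0⊕0⊕1⊕0⊕1⊕1⊕0⊕1 = 0
s4 (pos 4,5,6,7,12,13,14,15): 0⊕1⊕1⊕0⊕1⊕0⊕0⊕1 = 0
s8 (pos 8,9,10,11,12,13,14,15): 0⊕0⊕1⊕1⊕1⊕0⊕0⊕1 = 0
Syndrome s8…s1 = 0000 → no error.
Read data bits from positions 3,5,6,7,9,10,11,12,13,14,15: 01100111001

01100111001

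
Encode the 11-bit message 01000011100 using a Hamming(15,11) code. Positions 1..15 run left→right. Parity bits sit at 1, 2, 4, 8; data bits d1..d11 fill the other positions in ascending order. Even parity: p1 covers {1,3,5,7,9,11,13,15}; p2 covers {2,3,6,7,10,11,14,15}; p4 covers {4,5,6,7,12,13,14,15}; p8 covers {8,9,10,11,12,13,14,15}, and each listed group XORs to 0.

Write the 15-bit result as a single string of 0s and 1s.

Place data at non-parity positions: p1 p2 0 p4 1 0 0 p8 0 0 1 1 1 0 0
p1 (pos 1,3,5,7,9,11,13,15): XOR of data positions = 0⊕1⊕0⊕0⊕1⊕1⊕0 = 1
p2 (pos 2,3,6,7,10,11,14,15): XOR of data positions = 0⊕0⊕0⊕0⊕1⊕0⊕0 = 1
p4 (pos 4,5,6,7,12,13,14,15): XOR of data positions = 1⊕0⊕0⊕1⊕1⊕0⊕0 = 1
p8 (pos 8,9,10,11,12,13,14,15): XOR of data positions = 0⊕0⊕1⊕1⊕1⊕0⊕0 = 1
Codeword: 110110010011100

110110010011100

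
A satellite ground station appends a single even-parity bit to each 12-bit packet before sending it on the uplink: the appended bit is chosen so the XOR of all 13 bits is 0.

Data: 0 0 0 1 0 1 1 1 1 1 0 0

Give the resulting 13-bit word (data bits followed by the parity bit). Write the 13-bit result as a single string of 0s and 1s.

0001011111000

XOR of the 12 data bits: 0⊕0⊕0⊕1⊕0⊕1⊕1⊕1⊕1⊕1⊕0⊕0 = 0
Parity bit = 0 (so all 13 bits XOR to 0).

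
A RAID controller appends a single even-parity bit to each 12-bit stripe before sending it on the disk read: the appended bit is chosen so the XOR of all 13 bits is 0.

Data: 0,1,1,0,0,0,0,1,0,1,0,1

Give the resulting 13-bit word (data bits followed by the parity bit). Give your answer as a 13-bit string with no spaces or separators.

0110000101011

XOR of the 12 data bits: 0⊕1⊕1⊕0⊕0⊕0⊕0⊕1⊕0⊕1⊕0⊕1 = 1
Parity bit = 1 (so all 13 bits XOR to 0).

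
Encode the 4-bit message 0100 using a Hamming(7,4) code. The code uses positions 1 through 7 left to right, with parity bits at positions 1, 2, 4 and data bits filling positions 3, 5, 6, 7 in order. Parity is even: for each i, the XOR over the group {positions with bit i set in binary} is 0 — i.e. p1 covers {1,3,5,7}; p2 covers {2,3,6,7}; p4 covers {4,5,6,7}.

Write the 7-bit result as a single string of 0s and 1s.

1001100

Place data at non-parity positions: p1 p2 0 p4 1 0 0
p1 (pos 1,3,5,7): XOR of data positions = 0⊕1⊕0 = 1
p2 (pos 2,3,6,7): XOR of data positions = 0⊕0⊕0 = 0
p4 (pos 4,5,6,7): XOR of data positions = 1⊕0⊕0 = 1
Codeword: 1001100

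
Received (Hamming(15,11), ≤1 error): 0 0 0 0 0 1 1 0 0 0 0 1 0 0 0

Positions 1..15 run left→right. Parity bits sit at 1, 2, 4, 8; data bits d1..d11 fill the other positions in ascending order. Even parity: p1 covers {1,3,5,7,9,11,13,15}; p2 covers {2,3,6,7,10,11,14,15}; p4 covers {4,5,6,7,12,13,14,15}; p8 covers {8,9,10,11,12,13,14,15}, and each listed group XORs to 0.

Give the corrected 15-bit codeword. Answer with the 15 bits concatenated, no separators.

s1 (pos 1,3,5,7,9,11,13,15): 0⊕0⊕0⊕1⊕0⊕0⊕0⊕0 = 1
s2 (pos 2,3,6,7,10,11,14,15): 0⊕0⊕1⊕1⊕0⊕0⊕0⊕0 = 0
s4 (pos 4,5,6,7,12,13,14,15): 0⊕0⊕1⊕1⊕1⊕0⊕0⊕0 = 1
s8 (pos 8,9,10,11,12,13,14,15): 0⊕0⊕0⊕0⊕1⊕0⊕0⊕0 = 1
Syndrome s8…s1 = 1101 → error at position 13.
Flip position 13: 000001100001000 → 000001100001100

000001100001100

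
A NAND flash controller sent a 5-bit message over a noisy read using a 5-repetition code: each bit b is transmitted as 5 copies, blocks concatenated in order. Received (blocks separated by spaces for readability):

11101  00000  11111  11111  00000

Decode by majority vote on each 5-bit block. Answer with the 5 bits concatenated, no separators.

10110

Block 1 (11101): 4 ones → 1
Block 2 (00000): 0 ones → 0
Block 3 (11111): 5 ones → 1
Block 4 (11111): 5 ones → 1
Block 5 (00000): 0 ones → 0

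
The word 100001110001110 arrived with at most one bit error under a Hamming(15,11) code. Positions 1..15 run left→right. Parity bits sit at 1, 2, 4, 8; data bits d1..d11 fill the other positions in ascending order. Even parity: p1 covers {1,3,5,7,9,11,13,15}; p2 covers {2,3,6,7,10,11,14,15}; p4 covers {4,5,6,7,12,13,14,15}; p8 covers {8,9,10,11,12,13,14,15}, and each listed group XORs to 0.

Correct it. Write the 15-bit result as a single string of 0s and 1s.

100001010001110

s1 (pos 1,3,5,7,9,11,13,15): 1⊕0⊕0⊕1⊕0⊕0⊕1⊕0 = 1
s2 (pos 2,3,6,7,10,11,14,15): 0⊕0⊕1⊕1⊕0⊕0⊕1⊕0 = 1
s4 (pos 4,5,6,7,12,13,14,15): 0⊕0⊕1⊕1⊕1⊕1⊕1⊕0 = 1
s8 (pos 8,9,10,11,12,13,14,15): 1⊕0⊕0⊕0⊕1⊕1⊕1⊕0 = 0
Syndrome s8…s1 = 0111 → error at position 7.
Flip position 7: 100001110001110 → 100001010001110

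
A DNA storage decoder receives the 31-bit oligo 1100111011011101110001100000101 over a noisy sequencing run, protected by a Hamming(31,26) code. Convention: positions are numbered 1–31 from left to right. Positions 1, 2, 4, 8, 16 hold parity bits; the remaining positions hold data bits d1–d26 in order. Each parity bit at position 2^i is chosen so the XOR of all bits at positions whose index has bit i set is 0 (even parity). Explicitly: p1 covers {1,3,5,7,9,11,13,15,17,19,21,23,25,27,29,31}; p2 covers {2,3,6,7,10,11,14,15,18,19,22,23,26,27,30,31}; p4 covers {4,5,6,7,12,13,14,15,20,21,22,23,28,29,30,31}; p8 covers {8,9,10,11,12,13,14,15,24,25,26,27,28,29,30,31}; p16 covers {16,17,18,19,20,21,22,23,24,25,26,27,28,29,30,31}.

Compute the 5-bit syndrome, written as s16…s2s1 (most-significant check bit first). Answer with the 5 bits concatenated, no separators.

11011

s1 (pos 1,3,5,7,9,11,13,15,17,19,21,23,25,27,29,31): 1⊕0⊕1⊕1⊕1⊕0⊕1⊕0⊕1⊕0⊕0⊕1⊕0⊕0⊕1⊕1 = 1
s2 (pos 2,3,6,7,10,11,14,15,18,19,22,23,26,27,30,31): 1⊕0⊕1⊕1⊕1⊕0⊕1⊕0⊕1⊕0⊕1⊕1⊕0⊕0⊕0⊕1 = 1
s4 (pos 4,5,6,7,12,13,14,15,20,21,22,23,28,29,30,31): 0⊕1⊕1⊕1⊕1⊕1⊕1⊕0⊕0⊕0⊕1⊕1⊕0⊕1⊕0⊕1 = 0
s8 (pos 8,9,10,11,12,13,14,15,24,25,26,27,28,29,30,31): 0⊕1⊕1⊕0⊕1⊕1⊕1⊕0⊕0⊕0⊕0⊕0⊕0⊕1⊕0⊕1 = 1
s16 (pos 16,17,18,19,20,21,22,23,24,25,26,27,28,29,30,31): 1⊕1⊕1⊕0⊕0⊕0⊕1⊕1⊕0⊕0⊕0⊕0⊕0⊕1⊕0⊕1 = 1
Syndrome s16…s1 = 11011 → error at position 27.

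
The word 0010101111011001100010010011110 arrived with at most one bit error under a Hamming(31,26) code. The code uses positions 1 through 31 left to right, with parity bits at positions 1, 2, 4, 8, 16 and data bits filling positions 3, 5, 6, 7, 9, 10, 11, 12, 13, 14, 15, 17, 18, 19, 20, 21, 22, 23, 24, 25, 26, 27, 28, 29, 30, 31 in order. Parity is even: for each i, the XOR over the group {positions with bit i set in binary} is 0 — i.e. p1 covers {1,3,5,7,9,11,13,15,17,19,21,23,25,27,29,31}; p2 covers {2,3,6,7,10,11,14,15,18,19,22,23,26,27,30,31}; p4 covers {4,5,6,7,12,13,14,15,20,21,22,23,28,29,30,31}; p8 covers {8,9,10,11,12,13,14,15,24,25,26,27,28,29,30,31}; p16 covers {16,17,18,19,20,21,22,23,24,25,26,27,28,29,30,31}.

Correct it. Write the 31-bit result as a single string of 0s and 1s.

s1 (pos 1,3,5,7,9,11,13,15,17,19,21,23,25,27,29,31): 0⊕1⊕1⊕1⊕1⊕0⊕1⊕0⊕1⊕0⊕1⊕0⊕0⊕1⊕1⊕0 = 1
s2 (pos 2,3,6,7,10,11,14,15,18,19,22,23,26,27,30,31): 0⊕1⊕0⊕1⊕1⊕0⊕0⊕0⊕0⊕0⊕0⊕0⊕0⊕1⊕1⊕0 = 1
s4 (pos 4,5,6,7,12,13,14,15,20,21,22,23,28,29,30,31): 0⊕1⊕0⊕1⊕1⊕1⊕0⊕0⊕0⊕1⊕0⊕0⊕1⊕1⊕1⊕0 = 0
s8 (pos 8,9,10,11,12,13,14,15,24,25,26,27,28,29,30,31): 1⊕1⊕1⊕0⊕1⊕1⊕0⊕0⊕1⊕0⊕0⊕1⊕1⊕1⊕1⊕0 = 0
s16 (pos 16,17,18,19,20,21,22,23,24,25,26,27,28,29,30,31): 1⊕1⊕0⊕0⊕0⊕1⊕0⊕0⊕1⊕0⊕0⊕1⊕1⊕1⊕1⊕0 = 0
Syndrome s16…s1 = 00011 → error at position 3.
Flip position 3: 0010101111011001100010010011110 → 0000101111011001100010010011110

0000101111011001100010010011110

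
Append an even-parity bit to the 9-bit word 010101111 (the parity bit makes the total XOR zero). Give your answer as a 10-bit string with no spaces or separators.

0101011110

XOR of the 9 data bits: 0⊕1⊕0⊕1⊕0⊕1⊕1⊕1⊕1 = 0
Parity bit = 0 (so all 10 bits XOR to 0).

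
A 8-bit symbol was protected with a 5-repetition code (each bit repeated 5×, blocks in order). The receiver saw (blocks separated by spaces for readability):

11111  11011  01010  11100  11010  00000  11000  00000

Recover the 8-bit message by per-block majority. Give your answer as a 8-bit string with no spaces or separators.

Block 1 (11111): 5 ones → 1
Block 2 (11011): 4 ones → 1
Block 3 (01010): 2 ones → 0
Block 4 (11100): 3 ones → 1
Block 5 (11010): 3 ones → 1
Block 6 (00000): 0 ones → 0
Block 7 (11000): 2 ones → 0
Block 8 (00000): 0 ones → 0

11011000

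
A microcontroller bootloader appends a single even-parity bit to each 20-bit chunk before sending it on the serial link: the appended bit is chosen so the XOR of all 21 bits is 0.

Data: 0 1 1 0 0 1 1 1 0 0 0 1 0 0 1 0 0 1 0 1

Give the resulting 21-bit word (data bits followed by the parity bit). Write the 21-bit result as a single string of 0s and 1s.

XOR of the 20 data bits: 0⊕1⊕1⊕0⊕0⊕1⊕1⊕1⊕0⊕0⊕0⊕1⊕0⊕0⊕1⊕0⊕0⊕1⊕0⊕1 = 1
Parity bit = 1 (so all 21 bits XOR to 0).

011001110001001001011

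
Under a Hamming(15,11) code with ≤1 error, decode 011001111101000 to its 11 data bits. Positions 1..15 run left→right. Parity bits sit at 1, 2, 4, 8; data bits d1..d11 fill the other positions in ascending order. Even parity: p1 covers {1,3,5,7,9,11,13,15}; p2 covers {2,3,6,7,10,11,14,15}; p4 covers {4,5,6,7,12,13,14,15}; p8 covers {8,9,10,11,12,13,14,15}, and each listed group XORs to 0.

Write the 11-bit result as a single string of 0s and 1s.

s1 (pos 1,3,5,7,9,11,13,15): 0⊕1⊕0⊕1⊕1⊕0⊕0⊕0 = 1
s2 (pos 2,3,6,7,10,11,14,15): 1⊕1⊕1⊕1⊕1⊕0⊕0⊕0 = 1
s4 (pos 4,5,6,7,12,13,14,15): 0⊕0⊕1⊕1⊕1⊕0⊕0⊕0 = 1
s8 (pos 8,9,10,11,12,13,14,15): 1⊕1⊕1⊕0⊕1⊕0⊕0⊕0 = 0
Syndrome s8…s1 = 0111 → error at position 7.
Flip position 7: 011001111101000 → 011001011101000
Read data bits from positions 3,5,6,7,9,10,11,12,13,14,15: 10101101000

10101101000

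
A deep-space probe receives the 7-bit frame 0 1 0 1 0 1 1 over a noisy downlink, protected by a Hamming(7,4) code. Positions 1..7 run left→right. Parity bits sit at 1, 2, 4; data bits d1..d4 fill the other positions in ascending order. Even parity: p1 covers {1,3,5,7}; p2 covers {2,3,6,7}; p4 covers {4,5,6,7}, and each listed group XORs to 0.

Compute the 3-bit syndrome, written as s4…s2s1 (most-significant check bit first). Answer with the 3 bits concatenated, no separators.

111

s1 (pos 1,3,5,7): 0⊕0⊕0⊕1 = 1
s2 (pos 2,3,6,7): 1⊕0⊕1⊕1 = 1
s4 (pos 4,5,6,7): 1⊕0⊕1⊕1 = 1
Syndrome s4…s1 = 111 → error at position 7.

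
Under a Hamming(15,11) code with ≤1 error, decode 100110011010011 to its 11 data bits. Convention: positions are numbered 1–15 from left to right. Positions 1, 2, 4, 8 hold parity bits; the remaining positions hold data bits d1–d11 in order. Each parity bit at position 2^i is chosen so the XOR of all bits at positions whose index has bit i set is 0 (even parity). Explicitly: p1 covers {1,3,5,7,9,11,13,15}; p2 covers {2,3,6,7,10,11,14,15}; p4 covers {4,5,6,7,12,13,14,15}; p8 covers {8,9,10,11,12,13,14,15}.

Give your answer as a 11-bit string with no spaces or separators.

s1 (pos 1,3,5,7,9,11,13,15): 1⊕0⊕1⊕0⊕1⊕1⊕0⊕1 = 1
s2 (pos 2,3,6,7,10,11,14,15): 0⊕0⊕0⊕0⊕0⊕1⊕1⊕1 = 1
s4 (pos 4,5,6,7,12,13,14,15): 1⊕1⊕0⊕0⊕0⊕0⊕1⊕1 = 0
s8 (pos 8,9,10,11,12,13,14,15): 1⊕1⊕0⊕1⊕0⊕0⊕1⊕1 = 1
Syndrome s8…s1 = 1011 → error at position 11.
Flip position 11: 100110011010011 → 100110011000011
Read data bits from positions 3,5,6,7,9,10,11,12,13,14,15: 01001000011

01001000011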